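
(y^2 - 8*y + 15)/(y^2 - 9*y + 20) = (y - 3)/(y - 4)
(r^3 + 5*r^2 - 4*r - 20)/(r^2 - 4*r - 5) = (-r^3 - 5*r^2 + 4*r + 20)/(-r^2 + 4*r + 5)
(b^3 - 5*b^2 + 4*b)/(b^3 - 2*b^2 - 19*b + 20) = b*(b - 4)/(b^2 - b - 20)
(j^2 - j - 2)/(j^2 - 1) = (j - 2)/(j - 1)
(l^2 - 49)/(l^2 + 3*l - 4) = (l^2 - 49)/(l^2 + 3*l - 4)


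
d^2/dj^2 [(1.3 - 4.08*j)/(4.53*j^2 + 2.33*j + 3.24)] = (-(4.08*j - 1.3)*(9.06*j + 2.33)*(18.12*j + 4.66) + (110.8944*j + 7.2348)*(4.53*j^2 + 2.33*j + 3.24))/(4.53*j^2 + 2.33*j + 3.24)^3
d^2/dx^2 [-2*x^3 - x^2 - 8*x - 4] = -12*x - 2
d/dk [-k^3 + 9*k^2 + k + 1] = -3*k^2 + 18*k + 1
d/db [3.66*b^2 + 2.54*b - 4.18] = 7.32*b + 2.54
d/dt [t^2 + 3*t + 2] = 2*t + 3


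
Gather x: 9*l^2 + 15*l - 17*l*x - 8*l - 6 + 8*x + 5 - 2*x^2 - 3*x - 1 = 9*l^2 + 7*l - 2*x^2 + x*(5 - 17*l) - 2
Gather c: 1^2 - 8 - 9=-16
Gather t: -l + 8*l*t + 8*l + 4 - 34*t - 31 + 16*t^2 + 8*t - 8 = 7*l + 16*t^2 + t*(8*l - 26) - 35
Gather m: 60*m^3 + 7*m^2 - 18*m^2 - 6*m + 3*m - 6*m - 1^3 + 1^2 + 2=60*m^3 - 11*m^2 - 9*m + 2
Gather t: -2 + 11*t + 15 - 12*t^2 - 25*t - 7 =-12*t^2 - 14*t + 6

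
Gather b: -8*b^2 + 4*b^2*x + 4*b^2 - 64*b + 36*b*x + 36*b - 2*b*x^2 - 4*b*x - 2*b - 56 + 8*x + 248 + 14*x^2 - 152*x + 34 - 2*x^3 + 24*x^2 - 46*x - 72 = b^2*(4*x - 4) + b*(-2*x^2 + 32*x - 30) - 2*x^3 + 38*x^2 - 190*x + 154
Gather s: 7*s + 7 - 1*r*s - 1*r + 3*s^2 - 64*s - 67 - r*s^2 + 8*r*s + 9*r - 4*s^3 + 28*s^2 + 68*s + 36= 8*r - 4*s^3 + s^2*(31 - r) + s*(7*r + 11) - 24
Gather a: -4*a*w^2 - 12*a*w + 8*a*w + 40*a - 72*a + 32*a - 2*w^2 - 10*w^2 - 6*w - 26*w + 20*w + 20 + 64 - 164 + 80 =a*(-4*w^2 - 4*w) - 12*w^2 - 12*w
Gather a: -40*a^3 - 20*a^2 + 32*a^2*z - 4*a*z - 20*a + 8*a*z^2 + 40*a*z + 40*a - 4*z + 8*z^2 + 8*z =-40*a^3 + a^2*(32*z - 20) + a*(8*z^2 + 36*z + 20) + 8*z^2 + 4*z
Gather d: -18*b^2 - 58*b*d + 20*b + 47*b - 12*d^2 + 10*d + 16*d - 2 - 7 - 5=-18*b^2 + 67*b - 12*d^2 + d*(26 - 58*b) - 14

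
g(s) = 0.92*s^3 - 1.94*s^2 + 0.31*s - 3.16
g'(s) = 2.76*s^2 - 3.88*s + 0.31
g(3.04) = 5.70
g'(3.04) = 14.02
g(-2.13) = -21.51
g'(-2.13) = 21.10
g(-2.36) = -26.79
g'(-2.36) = 24.84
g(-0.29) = -3.44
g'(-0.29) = 1.67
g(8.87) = 488.99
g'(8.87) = 183.04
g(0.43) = -3.31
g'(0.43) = -0.85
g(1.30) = -4.01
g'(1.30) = -0.07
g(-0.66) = -4.47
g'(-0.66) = 4.07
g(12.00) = 1310.96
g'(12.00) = 351.19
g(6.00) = 127.58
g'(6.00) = 76.39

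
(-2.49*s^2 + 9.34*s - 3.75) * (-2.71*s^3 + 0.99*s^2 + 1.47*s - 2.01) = 6.7479*s^5 - 27.7765*s^4 + 15.7488*s^3 + 15.0222*s^2 - 24.2859*s + 7.5375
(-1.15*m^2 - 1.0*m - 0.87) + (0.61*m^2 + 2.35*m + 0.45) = -0.54*m^2 + 1.35*m - 0.42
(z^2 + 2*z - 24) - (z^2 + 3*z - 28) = 4 - z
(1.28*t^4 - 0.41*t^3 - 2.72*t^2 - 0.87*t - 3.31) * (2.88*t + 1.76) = 3.6864*t^5 + 1.072*t^4 - 8.5552*t^3 - 7.2928*t^2 - 11.064*t - 5.8256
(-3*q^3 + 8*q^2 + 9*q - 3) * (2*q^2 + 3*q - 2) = -6*q^5 + 7*q^4 + 48*q^3 + 5*q^2 - 27*q + 6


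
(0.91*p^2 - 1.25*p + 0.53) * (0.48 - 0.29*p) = -0.2639*p^3 + 0.7993*p^2 - 0.7537*p + 0.2544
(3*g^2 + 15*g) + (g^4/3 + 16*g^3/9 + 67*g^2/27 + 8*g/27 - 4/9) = g^4/3 + 16*g^3/9 + 148*g^2/27 + 413*g/27 - 4/9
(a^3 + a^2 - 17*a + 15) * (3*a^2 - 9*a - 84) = 3*a^5 - 6*a^4 - 144*a^3 + 114*a^2 + 1293*a - 1260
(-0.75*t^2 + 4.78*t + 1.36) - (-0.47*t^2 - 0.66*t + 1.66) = -0.28*t^2 + 5.44*t - 0.3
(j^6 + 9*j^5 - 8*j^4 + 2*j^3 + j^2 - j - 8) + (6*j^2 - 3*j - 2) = j^6 + 9*j^5 - 8*j^4 + 2*j^3 + 7*j^2 - 4*j - 10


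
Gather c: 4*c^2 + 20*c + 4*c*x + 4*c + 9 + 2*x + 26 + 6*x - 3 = 4*c^2 + c*(4*x + 24) + 8*x + 32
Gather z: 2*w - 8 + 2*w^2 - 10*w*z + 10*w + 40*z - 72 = 2*w^2 + 12*w + z*(40 - 10*w) - 80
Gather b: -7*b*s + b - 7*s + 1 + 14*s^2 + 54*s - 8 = b*(1 - 7*s) + 14*s^2 + 47*s - 7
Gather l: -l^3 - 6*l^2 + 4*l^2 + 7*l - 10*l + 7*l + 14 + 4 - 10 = -l^3 - 2*l^2 + 4*l + 8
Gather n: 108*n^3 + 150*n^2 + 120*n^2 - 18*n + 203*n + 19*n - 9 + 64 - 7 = 108*n^3 + 270*n^2 + 204*n + 48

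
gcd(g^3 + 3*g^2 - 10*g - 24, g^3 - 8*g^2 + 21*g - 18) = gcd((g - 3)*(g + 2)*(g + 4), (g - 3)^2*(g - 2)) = g - 3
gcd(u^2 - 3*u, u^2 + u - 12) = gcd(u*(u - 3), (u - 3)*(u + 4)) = u - 3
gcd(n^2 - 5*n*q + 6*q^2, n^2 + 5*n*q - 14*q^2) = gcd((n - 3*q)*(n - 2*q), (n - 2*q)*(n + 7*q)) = -n + 2*q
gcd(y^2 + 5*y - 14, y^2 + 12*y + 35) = y + 7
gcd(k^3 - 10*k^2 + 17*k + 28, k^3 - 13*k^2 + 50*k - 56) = k^2 - 11*k + 28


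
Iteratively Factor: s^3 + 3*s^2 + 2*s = (s + 1)*(s^2 + 2*s) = (s + 1)*(s + 2)*(s)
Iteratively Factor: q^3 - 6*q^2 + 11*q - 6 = (q - 2)*(q^2 - 4*q + 3) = (q - 3)*(q - 2)*(q - 1)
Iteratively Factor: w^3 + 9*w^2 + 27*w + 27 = (w + 3)*(w^2 + 6*w + 9) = (w + 3)^2*(w + 3)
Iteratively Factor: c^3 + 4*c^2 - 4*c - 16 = (c - 2)*(c^2 + 6*c + 8) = (c - 2)*(c + 2)*(c + 4)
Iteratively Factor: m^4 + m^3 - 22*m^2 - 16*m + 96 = (m + 4)*(m^3 - 3*m^2 - 10*m + 24) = (m - 4)*(m + 4)*(m^2 + m - 6) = (m - 4)*(m - 2)*(m + 4)*(m + 3)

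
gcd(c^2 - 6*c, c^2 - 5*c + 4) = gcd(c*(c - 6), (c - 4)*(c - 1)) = 1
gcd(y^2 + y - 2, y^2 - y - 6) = y + 2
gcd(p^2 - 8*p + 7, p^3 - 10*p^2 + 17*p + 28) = p - 7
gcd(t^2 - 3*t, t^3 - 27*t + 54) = t - 3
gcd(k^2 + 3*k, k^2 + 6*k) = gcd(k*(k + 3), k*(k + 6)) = k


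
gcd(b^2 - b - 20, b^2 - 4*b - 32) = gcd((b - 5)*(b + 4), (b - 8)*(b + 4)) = b + 4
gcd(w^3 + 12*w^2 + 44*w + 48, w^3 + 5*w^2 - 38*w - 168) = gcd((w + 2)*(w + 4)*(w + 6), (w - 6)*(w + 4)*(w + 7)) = w + 4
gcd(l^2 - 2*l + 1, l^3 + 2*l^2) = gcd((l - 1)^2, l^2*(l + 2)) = 1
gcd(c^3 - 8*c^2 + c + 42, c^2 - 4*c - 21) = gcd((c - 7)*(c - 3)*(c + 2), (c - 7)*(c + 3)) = c - 7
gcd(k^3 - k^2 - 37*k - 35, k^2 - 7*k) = k - 7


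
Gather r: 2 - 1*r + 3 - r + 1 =6 - 2*r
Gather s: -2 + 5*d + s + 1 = 5*d + s - 1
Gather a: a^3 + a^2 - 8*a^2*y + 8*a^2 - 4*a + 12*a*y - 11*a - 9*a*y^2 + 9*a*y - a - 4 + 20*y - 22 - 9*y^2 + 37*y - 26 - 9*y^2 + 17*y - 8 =a^3 + a^2*(9 - 8*y) + a*(-9*y^2 + 21*y - 16) - 18*y^2 + 74*y - 60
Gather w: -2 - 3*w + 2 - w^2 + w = -w^2 - 2*w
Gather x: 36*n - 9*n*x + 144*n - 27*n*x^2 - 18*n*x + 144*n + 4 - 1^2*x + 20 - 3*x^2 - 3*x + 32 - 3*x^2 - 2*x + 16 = 324*n + x^2*(-27*n - 6) + x*(-27*n - 6) + 72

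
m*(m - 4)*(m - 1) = m^3 - 5*m^2 + 4*m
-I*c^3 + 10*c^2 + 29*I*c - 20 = (c + 4*I)*(c + 5*I)*(-I*c + 1)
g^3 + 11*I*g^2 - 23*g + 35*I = (g - I)*(g + 5*I)*(g + 7*I)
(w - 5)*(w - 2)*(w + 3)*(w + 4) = w^4 - 27*w^2 - 14*w + 120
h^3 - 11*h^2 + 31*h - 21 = (h - 7)*(h - 3)*(h - 1)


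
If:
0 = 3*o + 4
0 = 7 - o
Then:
No Solution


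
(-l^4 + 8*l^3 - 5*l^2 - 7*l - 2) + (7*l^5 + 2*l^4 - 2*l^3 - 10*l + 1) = 7*l^5 + l^4 + 6*l^3 - 5*l^2 - 17*l - 1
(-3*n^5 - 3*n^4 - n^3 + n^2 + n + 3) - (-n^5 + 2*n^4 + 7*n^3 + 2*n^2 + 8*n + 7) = -2*n^5 - 5*n^4 - 8*n^3 - n^2 - 7*n - 4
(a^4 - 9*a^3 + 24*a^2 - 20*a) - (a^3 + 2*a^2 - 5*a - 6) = a^4 - 10*a^3 + 22*a^2 - 15*a + 6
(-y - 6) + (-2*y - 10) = -3*y - 16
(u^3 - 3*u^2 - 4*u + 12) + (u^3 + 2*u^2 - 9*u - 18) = 2*u^3 - u^2 - 13*u - 6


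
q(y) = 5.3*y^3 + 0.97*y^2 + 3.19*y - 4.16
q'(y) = 15.9*y^2 + 1.94*y + 3.19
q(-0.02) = -4.22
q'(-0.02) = 3.16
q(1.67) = 28.56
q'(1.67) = 50.77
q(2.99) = 155.72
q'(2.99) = 151.14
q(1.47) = 19.46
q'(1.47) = 40.40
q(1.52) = 21.54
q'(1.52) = 42.87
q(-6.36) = -1348.69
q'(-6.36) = 634.00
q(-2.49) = -87.91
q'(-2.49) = 96.94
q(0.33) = -2.81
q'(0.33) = 5.56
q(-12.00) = -9061.16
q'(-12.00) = 2269.51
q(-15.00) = -17721.26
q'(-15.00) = 3551.59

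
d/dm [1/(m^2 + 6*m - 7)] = 2*(-m - 3)/(m^2 + 6*m - 7)^2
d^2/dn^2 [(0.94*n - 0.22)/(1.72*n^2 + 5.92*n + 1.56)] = ((0.94*n - 0.22)*(3.44*n + 5.92)*(6.88*n + 11.84) - (9.7008*n + 10.3728)*(1.72*n^2 + 5.92*n + 1.56))/(1.72*n^2 + 5.92*n + 1.56)^3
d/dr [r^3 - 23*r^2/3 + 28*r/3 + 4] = 3*r^2 - 46*r/3 + 28/3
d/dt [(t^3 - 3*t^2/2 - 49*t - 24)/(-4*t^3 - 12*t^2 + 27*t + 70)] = (-36*t^4 - 676*t^3 - 1413*t^2 - 1572*t - 5564)/(2*(16*t^6 + 96*t^5 - 72*t^4 - 1208*t^3 - 951*t^2 + 3780*t + 4900))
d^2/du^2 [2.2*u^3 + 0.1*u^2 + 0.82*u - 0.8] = 13.2*u + 0.2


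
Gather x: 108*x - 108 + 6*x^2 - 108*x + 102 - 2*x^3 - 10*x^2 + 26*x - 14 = -2*x^3 - 4*x^2 + 26*x - 20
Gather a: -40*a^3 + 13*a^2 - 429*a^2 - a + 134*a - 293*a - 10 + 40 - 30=-40*a^3 - 416*a^2 - 160*a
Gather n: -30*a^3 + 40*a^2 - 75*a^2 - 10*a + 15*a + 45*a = -30*a^3 - 35*a^2 + 50*a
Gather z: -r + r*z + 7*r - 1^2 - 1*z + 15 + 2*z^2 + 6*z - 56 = 6*r + 2*z^2 + z*(r + 5) - 42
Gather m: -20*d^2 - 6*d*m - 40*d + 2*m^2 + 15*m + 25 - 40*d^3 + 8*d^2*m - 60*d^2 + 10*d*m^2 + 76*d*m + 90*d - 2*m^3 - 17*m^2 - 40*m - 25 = -40*d^3 - 80*d^2 + 50*d - 2*m^3 + m^2*(10*d - 15) + m*(8*d^2 + 70*d - 25)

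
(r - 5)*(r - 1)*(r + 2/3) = r^3 - 16*r^2/3 + r + 10/3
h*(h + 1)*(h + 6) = h^3 + 7*h^2 + 6*h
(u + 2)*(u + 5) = u^2 + 7*u + 10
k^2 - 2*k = k*(k - 2)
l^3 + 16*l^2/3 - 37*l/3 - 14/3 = (l - 2)*(l + 1/3)*(l + 7)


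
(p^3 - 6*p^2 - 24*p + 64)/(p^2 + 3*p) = (p^3 - 6*p^2 - 24*p + 64)/(p*(p + 3))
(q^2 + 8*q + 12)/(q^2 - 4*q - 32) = (q^2 + 8*q + 12)/(q^2 - 4*q - 32)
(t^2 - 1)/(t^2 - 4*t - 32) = (1 - t^2)/(-t^2 + 4*t + 32)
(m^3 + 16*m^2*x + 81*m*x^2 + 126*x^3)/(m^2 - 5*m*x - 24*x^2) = (-m^2 - 13*m*x - 42*x^2)/(-m + 8*x)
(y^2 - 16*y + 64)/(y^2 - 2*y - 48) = (y - 8)/(y + 6)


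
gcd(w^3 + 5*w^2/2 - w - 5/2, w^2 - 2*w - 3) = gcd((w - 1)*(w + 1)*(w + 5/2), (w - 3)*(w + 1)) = w + 1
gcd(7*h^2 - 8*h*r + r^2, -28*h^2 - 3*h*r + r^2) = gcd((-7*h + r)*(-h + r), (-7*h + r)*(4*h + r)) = -7*h + r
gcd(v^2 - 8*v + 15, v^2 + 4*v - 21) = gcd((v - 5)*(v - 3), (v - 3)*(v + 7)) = v - 3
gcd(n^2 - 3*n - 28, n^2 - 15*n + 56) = n - 7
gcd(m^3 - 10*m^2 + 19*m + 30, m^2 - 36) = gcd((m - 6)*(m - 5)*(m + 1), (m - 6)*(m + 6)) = m - 6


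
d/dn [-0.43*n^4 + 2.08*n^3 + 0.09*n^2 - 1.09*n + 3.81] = -1.72*n^3 + 6.24*n^2 + 0.18*n - 1.09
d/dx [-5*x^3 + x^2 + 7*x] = -15*x^2 + 2*x + 7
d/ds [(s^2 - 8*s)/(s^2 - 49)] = 2*(4*s^2 - 49*s + 196)/(s^4 - 98*s^2 + 2401)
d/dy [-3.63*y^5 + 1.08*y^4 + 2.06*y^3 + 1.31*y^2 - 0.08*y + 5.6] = -18.15*y^4 + 4.32*y^3 + 6.18*y^2 + 2.62*y - 0.08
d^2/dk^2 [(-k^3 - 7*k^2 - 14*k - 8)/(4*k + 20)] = (-k^3 - 15*k^2 - 75*k - 113)/(2*(k^3 + 15*k^2 + 75*k + 125))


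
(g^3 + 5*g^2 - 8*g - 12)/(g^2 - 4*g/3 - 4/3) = 3*(g^2 + 7*g + 6)/(3*g + 2)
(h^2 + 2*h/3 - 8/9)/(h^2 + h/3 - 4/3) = (h - 2/3)/(h - 1)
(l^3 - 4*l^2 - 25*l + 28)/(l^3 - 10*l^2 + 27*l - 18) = (l^2 - 3*l - 28)/(l^2 - 9*l + 18)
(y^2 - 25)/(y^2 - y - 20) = (y + 5)/(y + 4)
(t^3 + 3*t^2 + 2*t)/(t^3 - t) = (t + 2)/(t - 1)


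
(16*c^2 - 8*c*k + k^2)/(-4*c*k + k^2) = (-4*c + k)/k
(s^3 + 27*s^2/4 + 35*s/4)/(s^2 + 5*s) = s + 7/4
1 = 1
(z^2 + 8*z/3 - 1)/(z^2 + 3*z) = (z - 1/3)/z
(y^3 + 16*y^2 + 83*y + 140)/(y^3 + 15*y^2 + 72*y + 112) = (y + 5)/(y + 4)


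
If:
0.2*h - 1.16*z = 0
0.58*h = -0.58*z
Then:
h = 0.00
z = 0.00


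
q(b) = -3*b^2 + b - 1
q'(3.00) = -17.00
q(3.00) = -25.00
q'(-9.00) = 55.00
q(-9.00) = -253.00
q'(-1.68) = 11.08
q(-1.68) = -11.15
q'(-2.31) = 14.86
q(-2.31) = -19.32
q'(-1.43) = 9.58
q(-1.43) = -8.56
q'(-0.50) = 4.00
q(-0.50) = -2.25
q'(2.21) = -12.26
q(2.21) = -13.44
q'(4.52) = -26.12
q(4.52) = -57.77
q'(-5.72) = 35.32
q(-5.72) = -104.88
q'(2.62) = -14.72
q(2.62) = -18.97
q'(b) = 1 - 6*b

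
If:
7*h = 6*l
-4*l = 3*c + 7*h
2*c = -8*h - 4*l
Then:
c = 0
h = 0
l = 0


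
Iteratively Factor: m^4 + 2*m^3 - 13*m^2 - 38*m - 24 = (m + 1)*(m^3 + m^2 - 14*m - 24) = (m - 4)*(m + 1)*(m^2 + 5*m + 6) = (m - 4)*(m + 1)*(m + 2)*(m + 3)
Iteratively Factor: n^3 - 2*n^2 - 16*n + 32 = (n - 4)*(n^2 + 2*n - 8) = (n - 4)*(n + 4)*(n - 2)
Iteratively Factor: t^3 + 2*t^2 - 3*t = (t + 3)*(t^2 - t) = t*(t + 3)*(t - 1)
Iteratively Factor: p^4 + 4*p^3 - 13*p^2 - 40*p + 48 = (p + 4)*(p^3 - 13*p + 12) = (p + 4)^2*(p^2 - 4*p + 3) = (p - 1)*(p + 4)^2*(p - 3)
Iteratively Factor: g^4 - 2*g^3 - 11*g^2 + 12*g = (g)*(g^3 - 2*g^2 - 11*g + 12) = g*(g - 4)*(g^2 + 2*g - 3) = g*(g - 4)*(g - 1)*(g + 3)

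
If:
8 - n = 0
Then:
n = 8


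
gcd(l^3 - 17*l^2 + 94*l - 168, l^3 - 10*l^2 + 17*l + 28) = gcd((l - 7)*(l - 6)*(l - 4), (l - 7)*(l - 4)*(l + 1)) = l^2 - 11*l + 28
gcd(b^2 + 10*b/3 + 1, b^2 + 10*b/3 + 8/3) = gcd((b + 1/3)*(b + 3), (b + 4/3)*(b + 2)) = 1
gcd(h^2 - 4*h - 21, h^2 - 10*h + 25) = 1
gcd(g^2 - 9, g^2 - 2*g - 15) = g + 3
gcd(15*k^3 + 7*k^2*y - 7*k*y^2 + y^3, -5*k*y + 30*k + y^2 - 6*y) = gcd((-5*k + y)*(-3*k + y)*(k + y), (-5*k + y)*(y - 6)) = -5*k + y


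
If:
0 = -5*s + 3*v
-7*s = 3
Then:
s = -3/7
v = -5/7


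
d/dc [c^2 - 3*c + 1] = 2*c - 3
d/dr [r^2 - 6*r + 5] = 2*r - 6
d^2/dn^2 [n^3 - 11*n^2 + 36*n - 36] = 6*n - 22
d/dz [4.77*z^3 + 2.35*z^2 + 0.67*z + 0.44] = 14.31*z^2 + 4.7*z + 0.67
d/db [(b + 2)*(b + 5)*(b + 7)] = 3*b^2 + 28*b + 59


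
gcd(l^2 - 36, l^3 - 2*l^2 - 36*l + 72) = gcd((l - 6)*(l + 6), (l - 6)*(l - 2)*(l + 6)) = l^2 - 36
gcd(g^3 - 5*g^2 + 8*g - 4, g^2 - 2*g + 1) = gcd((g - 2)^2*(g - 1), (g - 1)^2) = g - 1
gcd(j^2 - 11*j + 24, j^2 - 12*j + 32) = j - 8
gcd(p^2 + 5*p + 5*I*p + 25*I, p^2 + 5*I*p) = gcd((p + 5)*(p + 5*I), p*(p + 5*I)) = p + 5*I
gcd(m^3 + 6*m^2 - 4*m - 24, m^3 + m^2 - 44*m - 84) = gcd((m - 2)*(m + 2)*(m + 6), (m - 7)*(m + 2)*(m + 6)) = m^2 + 8*m + 12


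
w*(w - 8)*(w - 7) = w^3 - 15*w^2 + 56*w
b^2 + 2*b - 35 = (b - 5)*(b + 7)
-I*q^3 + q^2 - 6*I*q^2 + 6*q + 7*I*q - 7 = (q - 1)*(q + 7)*(-I*q + 1)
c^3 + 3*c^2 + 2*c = c*(c + 1)*(c + 2)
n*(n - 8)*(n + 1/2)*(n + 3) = n^4 - 9*n^3/2 - 53*n^2/2 - 12*n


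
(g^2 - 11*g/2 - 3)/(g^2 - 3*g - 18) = (g + 1/2)/(g + 3)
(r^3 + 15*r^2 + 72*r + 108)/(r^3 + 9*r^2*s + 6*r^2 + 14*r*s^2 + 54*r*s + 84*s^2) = (r^2 + 9*r + 18)/(r^2 + 9*r*s + 14*s^2)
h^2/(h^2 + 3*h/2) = 2*h/(2*h + 3)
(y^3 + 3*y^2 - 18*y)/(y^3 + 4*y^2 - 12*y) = (y - 3)/(y - 2)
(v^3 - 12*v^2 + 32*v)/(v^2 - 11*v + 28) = v*(v - 8)/(v - 7)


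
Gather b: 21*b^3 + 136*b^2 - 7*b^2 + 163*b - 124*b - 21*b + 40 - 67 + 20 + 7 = 21*b^3 + 129*b^2 + 18*b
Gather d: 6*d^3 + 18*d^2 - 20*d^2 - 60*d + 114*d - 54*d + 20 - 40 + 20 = 6*d^3 - 2*d^2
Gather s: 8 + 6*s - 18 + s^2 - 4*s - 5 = s^2 + 2*s - 15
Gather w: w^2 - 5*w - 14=w^2 - 5*w - 14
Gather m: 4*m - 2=4*m - 2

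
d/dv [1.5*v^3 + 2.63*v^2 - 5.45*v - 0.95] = 4.5*v^2 + 5.26*v - 5.45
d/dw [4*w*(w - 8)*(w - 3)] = 12*w^2 - 88*w + 96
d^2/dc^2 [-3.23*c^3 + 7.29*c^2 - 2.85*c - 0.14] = 14.58 - 19.38*c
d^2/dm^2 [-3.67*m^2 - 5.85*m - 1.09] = -7.34000000000000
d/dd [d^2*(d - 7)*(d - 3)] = 2*d*(2*d^2 - 15*d + 21)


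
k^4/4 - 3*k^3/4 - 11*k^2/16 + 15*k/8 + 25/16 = (k/4 + 1/4)*(k - 5/2)^2*(k + 1)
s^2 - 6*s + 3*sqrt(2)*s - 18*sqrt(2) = (s - 6)*(s + 3*sqrt(2))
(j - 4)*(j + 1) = j^2 - 3*j - 4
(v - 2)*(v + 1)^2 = v^3 - 3*v - 2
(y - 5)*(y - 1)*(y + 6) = y^3 - 31*y + 30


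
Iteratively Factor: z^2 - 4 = (z + 2)*(z - 2)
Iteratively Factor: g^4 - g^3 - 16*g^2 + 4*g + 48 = (g + 2)*(g^3 - 3*g^2 - 10*g + 24) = (g - 2)*(g + 2)*(g^2 - g - 12) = (g - 2)*(g + 2)*(g + 3)*(g - 4)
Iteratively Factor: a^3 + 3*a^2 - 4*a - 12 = (a + 2)*(a^2 + a - 6) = (a - 2)*(a + 2)*(a + 3)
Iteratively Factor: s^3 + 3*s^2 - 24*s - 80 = (s + 4)*(s^2 - s - 20) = (s + 4)^2*(s - 5)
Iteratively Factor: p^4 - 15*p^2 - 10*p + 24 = (p + 3)*(p^3 - 3*p^2 - 6*p + 8) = (p - 4)*(p + 3)*(p^2 + p - 2) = (p - 4)*(p - 1)*(p + 3)*(p + 2)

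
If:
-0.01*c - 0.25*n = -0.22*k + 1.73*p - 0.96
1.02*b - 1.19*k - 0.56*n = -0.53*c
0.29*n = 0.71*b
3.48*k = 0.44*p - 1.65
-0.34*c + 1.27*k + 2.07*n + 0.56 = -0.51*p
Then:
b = -0.13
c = -0.99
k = -0.40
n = -0.32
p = 0.56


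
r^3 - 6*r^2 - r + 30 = (r - 5)*(r - 3)*(r + 2)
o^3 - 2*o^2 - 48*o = o*(o - 8)*(o + 6)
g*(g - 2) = g^2 - 2*g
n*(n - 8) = n^2 - 8*n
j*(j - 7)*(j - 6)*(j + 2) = j^4 - 11*j^3 + 16*j^2 + 84*j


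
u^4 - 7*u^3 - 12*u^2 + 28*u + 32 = (u - 8)*(u - 2)*(u + 1)*(u + 2)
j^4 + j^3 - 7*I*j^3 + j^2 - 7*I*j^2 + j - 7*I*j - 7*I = (j - 7*I)*(j - I)*(-I*j + 1)*(I*j + I)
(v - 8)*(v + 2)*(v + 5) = v^3 - v^2 - 46*v - 80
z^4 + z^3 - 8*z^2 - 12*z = z*(z - 3)*(z + 2)^2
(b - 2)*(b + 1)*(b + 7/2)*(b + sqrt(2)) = b^4 + sqrt(2)*b^3 + 5*b^3/2 - 11*b^2/2 + 5*sqrt(2)*b^2/2 - 11*sqrt(2)*b/2 - 7*b - 7*sqrt(2)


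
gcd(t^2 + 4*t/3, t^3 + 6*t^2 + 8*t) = t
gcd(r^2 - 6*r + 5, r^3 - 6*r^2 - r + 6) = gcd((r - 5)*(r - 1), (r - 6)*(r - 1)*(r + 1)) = r - 1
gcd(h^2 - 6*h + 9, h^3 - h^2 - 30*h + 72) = h - 3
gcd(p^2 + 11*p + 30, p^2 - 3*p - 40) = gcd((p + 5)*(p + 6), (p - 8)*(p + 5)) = p + 5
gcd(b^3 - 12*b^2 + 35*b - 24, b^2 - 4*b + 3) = b^2 - 4*b + 3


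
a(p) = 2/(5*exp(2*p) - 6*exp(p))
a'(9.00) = 0.00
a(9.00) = 0.00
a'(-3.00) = 6.68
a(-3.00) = -6.98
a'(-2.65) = 4.70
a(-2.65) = -5.01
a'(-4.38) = 26.61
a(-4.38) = -26.89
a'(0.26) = -45.76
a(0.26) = 3.18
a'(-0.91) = 0.62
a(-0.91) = -1.25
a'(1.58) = -0.05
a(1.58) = 0.02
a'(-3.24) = 8.50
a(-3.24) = -8.80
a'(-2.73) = 5.09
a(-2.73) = -5.40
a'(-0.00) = -8.00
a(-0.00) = -2.00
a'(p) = 2*(-10*exp(2*p) + 6*exp(p))/(5*exp(2*p) - 6*exp(p))^2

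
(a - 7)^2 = a^2 - 14*a + 49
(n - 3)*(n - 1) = n^2 - 4*n + 3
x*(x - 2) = x^2 - 2*x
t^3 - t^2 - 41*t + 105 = (t - 5)*(t - 3)*(t + 7)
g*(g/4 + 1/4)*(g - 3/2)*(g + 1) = g^4/4 + g^3/8 - g^2/2 - 3*g/8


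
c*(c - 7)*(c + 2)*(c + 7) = c^4 + 2*c^3 - 49*c^2 - 98*c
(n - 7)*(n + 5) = n^2 - 2*n - 35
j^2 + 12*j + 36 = (j + 6)^2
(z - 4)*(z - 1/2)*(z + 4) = z^3 - z^2/2 - 16*z + 8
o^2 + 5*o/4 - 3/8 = (o - 1/4)*(o + 3/2)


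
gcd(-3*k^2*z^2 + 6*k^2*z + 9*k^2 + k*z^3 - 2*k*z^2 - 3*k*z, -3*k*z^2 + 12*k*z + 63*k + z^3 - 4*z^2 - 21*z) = -3*k + z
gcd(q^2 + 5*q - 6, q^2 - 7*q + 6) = q - 1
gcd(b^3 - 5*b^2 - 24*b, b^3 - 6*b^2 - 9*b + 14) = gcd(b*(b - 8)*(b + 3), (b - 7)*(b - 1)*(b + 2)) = 1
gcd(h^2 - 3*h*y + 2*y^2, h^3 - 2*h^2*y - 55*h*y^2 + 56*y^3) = -h + y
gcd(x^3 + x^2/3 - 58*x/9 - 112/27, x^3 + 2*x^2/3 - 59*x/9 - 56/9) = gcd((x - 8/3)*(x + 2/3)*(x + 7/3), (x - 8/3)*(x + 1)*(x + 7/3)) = x^2 - x/3 - 56/9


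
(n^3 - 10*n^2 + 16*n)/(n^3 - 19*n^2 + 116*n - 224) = n*(n - 2)/(n^2 - 11*n + 28)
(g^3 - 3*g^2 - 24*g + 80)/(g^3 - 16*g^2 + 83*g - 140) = (g^2 + g - 20)/(g^2 - 12*g + 35)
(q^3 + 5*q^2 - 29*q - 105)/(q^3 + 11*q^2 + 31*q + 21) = (q - 5)/(q + 1)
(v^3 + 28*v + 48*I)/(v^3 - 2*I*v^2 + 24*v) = (v + 2*I)/v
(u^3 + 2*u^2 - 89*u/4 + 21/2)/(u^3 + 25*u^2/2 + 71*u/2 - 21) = (u - 7/2)/(u + 7)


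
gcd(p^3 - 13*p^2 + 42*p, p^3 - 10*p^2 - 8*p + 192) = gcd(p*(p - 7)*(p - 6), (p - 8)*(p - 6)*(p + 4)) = p - 6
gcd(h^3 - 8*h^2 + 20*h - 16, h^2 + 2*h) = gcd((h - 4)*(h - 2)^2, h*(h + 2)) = 1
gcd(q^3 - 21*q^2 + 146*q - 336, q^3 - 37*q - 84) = q - 7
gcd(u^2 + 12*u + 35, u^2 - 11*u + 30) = 1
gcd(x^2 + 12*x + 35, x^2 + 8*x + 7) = x + 7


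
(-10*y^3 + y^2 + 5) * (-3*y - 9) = 30*y^4 + 87*y^3 - 9*y^2 - 15*y - 45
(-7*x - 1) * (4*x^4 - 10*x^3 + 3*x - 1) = -28*x^5 + 66*x^4 + 10*x^3 - 21*x^2 + 4*x + 1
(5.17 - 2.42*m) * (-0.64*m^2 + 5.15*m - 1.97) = 1.5488*m^3 - 15.7718*m^2 + 31.3929*m - 10.1849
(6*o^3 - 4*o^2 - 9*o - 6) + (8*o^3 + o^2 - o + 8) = 14*o^3 - 3*o^2 - 10*o + 2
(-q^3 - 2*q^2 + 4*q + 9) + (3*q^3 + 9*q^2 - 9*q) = 2*q^3 + 7*q^2 - 5*q + 9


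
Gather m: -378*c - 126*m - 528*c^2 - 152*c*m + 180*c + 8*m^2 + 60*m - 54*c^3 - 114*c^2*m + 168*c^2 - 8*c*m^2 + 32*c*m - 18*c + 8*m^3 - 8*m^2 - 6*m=-54*c^3 - 360*c^2 - 8*c*m^2 - 216*c + 8*m^3 + m*(-114*c^2 - 120*c - 72)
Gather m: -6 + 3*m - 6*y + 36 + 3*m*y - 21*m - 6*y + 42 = m*(3*y - 18) - 12*y + 72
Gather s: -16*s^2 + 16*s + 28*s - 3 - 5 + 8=-16*s^2 + 44*s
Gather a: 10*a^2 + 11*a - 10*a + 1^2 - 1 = 10*a^2 + a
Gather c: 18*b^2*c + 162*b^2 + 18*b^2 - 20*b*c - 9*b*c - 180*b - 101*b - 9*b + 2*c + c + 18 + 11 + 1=180*b^2 - 290*b + c*(18*b^2 - 29*b + 3) + 30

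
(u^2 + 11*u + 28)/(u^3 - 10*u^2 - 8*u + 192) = (u + 7)/(u^2 - 14*u + 48)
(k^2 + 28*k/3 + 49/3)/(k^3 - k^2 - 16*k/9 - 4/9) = 3*(3*k^2 + 28*k + 49)/(9*k^3 - 9*k^2 - 16*k - 4)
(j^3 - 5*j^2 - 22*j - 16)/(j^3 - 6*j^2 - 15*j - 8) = (j + 2)/(j + 1)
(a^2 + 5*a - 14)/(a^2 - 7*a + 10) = (a + 7)/(a - 5)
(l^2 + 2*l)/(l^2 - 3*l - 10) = l/(l - 5)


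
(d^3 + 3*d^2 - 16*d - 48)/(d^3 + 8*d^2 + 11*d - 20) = (d^2 - d - 12)/(d^2 + 4*d - 5)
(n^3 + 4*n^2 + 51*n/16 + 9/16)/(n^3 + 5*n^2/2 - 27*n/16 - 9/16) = (4*n + 3)/(4*n - 3)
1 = 1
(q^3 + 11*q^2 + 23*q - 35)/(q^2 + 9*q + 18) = (q^3 + 11*q^2 + 23*q - 35)/(q^2 + 9*q + 18)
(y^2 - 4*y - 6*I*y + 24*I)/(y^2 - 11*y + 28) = (y - 6*I)/(y - 7)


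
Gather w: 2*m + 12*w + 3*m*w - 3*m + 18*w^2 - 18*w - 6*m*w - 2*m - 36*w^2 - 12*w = -3*m - 18*w^2 + w*(-3*m - 18)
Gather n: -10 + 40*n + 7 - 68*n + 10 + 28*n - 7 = 0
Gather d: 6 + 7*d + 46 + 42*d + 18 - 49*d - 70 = 0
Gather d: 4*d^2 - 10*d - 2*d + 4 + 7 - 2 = 4*d^2 - 12*d + 9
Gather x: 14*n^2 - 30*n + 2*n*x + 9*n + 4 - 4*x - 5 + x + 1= 14*n^2 - 21*n + x*(2*n - 3)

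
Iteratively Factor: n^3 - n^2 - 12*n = (n - 4)*(n^2 + 3*n) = n*(n - 4)*(n + 3)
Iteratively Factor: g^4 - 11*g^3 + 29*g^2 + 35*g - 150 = (g + 2)*(g^3 - 13*g^2 + 55*g - 75) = (g - 5)*(g + 2)*(g^2 - 8*g + 15) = (g - 5)^2*(g + 2)*(g - 3)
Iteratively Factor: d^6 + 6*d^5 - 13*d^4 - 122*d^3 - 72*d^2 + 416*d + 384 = (d - 4)*(d^5 + 10*d^4 + 27*d^3 - 14*d^2 - 128*d - 96) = (d - 4)*(d + 1)*(d^4 + 9*d^3 + 18*d^2 - 32*d - 96) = (d - 4)*(d + 1)*(d + 4)*(d^3 + 5*d^2 - 2*d - 24) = (d - 4)*(d - 2)*(d + 1)*(d + 4)*(d^2 + 7*d + 12) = (d - 4)*(d - 2)*(d + 1)*(d + 4)^2*(d + 3)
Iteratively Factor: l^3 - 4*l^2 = (l)*(l^2 - 4*l) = l^2*(l - 4)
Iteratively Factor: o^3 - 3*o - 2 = (o - 2)*(o^2 + 2*o + 1) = (o - 2)*(o + 1)*(o + 1)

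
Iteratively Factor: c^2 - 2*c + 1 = (c - 1)*(c - 1)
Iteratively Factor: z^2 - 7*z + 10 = (z - 2)*(z - 5)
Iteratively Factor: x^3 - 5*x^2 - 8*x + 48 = (x - 4)*(x^2 - x - 12) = (x - 4)^2*(x + 3)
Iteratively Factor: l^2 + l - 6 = (l - 2)*(l + 3)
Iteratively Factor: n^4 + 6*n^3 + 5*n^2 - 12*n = (n + 4)*(n^3 + 2*n^2 - 3*n) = (n - 1)*(n + 4)*(n^2 + 3*n) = (n - 1)*(n + 3)*(n + 4)*(n)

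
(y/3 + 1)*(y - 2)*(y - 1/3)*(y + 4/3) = y^4/3 + 2*y^3/3 - 49*y^2/27 - 58*y/27 + 8/9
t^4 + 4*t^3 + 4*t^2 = t^2*(t + 2)^2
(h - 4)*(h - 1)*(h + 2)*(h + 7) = h^4 + 4*h^3 - 27*h^2 - 34*h + 56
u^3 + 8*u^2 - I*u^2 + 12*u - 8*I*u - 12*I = (u + 2)*(u + 6)*(u - I)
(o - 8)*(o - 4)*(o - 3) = o^3 - 15*o^2 + 68*o - 96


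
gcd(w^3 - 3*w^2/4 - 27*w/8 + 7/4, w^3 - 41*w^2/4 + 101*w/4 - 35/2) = w - 2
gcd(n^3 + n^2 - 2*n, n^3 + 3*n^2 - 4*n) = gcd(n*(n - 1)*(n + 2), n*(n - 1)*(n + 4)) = n^2 - n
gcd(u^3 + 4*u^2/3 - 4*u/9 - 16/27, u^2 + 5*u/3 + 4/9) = u + 4/3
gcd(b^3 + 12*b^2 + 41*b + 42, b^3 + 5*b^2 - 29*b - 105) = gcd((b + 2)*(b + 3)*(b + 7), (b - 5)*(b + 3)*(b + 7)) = b^2 + 10*b + 21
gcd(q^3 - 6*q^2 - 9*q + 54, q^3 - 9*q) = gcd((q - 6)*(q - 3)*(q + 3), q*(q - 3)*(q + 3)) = q^2 - 9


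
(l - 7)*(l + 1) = l^2 - 6*l - 7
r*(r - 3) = r^2 - 3*r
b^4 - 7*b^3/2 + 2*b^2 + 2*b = b*(b - 2)^2*(b + 1/2)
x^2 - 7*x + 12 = (x - 4)*(x - 3)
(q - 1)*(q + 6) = q^2 + 5*q - 6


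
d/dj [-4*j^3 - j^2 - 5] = 2*j*(-6*j - 1)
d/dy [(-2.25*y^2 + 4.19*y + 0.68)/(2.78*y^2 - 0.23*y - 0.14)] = (-11.1307*y^2 - 3.1508*y - 0.4302)/(7.7284*y^4 - 1.2788*y^3 - 0.7255*y^2 + 0.0644*y + 0.0196)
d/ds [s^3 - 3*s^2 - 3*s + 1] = 3*s^2 - 6*s - 3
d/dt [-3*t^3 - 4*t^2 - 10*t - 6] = -9*t^2 - 8*t - 10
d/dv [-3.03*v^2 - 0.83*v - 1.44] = -6.06*v - 0.83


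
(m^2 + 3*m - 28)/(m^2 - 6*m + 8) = (m + 7)/(m - 2)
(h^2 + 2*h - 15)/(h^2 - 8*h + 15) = (h + 5)/(h - 5)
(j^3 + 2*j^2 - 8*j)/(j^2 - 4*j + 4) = j*(j + 4)/(j - 2)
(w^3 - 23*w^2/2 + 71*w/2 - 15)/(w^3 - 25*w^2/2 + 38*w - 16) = (w^2 - 11*w + 30)/(w^2 - 12*w + 32)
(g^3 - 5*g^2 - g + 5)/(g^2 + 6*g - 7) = (g^2 - 4*g - 5)/(g + 7)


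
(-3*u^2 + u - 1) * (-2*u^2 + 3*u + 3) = 6*u^4 - 11*u^3 - 4*u^2 - 3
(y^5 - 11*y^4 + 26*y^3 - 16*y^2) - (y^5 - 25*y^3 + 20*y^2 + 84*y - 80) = -11*y^4 + 51*y^3 - 36*y^2 - 84*y + 80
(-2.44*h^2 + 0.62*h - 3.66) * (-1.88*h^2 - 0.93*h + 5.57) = 4.5872*h^4 + 1.1036*h^3 - 7.2866*h^2 + 6.8572*h - 20.3862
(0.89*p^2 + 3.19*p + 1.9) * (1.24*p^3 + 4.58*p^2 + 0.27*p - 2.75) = 1.1036*p^5 + 8.0318*p^4 + 17.2065*p^3 + 7.1158*p^2 - 8.2595*p - 5.225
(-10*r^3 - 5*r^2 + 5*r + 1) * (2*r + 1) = -20*r^4 - 20*r^3 + 5*r^2 + 7*r + 1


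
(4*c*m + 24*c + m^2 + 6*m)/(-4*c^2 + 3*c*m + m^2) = (-m - 6)/(c - m)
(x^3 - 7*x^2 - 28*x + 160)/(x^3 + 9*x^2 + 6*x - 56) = (x^3 - 7*x^2 - 28*x + 160)/(x^3 + 9*x^2 + 6*x - 56)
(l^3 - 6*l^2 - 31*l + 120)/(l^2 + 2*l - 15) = l - 8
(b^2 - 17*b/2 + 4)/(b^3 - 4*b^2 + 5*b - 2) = (b^2 - 17*b/2 + 4)/(b^3 - 4*b^2 + 5*b - 2)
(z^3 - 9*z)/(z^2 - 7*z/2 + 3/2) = 2*z*(z + 3)/(2*z - 1)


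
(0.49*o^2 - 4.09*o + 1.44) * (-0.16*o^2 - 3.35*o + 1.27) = -0.0784*o^4 - 0.9871*o^3 + 14.0934*o^2 - 10.0183*o + 1.8288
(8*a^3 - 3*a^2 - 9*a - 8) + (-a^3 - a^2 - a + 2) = 7*a^3 - 4*a^2 - 10*a - 6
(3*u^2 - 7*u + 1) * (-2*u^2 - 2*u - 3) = -6*u^4 + 8*u^3 + 3*u^2 + 19*u - 3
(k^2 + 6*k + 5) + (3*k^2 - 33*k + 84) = 4*k^2 - 27*k + 89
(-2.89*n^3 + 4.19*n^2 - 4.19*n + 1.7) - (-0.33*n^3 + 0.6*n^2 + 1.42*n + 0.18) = -2.56*n^3 + 3.59*n^2 - 5.61*n + 1.52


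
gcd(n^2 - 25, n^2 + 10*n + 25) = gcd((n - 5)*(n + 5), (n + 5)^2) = n + 5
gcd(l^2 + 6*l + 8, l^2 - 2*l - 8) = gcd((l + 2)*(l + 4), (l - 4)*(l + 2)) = l + 2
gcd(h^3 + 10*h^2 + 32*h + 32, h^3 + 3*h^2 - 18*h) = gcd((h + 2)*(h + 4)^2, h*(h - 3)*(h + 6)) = 1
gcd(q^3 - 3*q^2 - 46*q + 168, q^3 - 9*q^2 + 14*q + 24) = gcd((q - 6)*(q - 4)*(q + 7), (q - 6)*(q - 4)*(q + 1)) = q^2 - 10*q + 24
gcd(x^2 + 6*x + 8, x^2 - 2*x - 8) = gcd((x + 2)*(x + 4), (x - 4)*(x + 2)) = x + 2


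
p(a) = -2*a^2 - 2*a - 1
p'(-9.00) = 34.00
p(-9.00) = -145.00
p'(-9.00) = 34.00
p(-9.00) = -145.00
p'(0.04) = -2.16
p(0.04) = -1.08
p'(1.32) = -7.28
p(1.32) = -7.12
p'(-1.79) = 5.16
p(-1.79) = -3.83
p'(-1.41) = 3.64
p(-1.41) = -2.16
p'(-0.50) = 0.00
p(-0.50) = -0.50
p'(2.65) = -12.60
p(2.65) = -20.34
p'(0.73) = -4.92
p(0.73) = -3.53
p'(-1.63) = 4.52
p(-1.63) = -3.05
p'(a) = -4*a - 2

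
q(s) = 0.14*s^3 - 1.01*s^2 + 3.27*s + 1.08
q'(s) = 0.42*s^2 - 2.02*s + 3.27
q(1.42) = 4.09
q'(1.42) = 1.25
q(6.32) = 16.75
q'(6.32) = 7.28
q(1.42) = 4.09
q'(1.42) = 1.25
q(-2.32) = -13.69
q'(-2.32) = 10.22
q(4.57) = 8.29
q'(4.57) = 2.81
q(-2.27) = -13.18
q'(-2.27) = 10.02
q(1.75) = 4.46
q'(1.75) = 1.02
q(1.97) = 4.67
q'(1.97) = 0.92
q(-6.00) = -85.14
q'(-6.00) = 30.51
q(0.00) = 1.08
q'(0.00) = 3.27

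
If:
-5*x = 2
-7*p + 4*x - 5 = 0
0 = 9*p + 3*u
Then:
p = -33/35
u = 99/35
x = -2/5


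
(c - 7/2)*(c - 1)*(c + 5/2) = c^3 - 2*c^2 - 31*c/4 + 35/4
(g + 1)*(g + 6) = g^2 + 7*g + 6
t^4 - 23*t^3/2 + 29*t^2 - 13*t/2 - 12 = (t - 8)*(t - 3)*(t - 1)*(t + 1/2)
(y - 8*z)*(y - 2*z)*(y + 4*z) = y^3 - 6*y^2*z - 24*y*z^2 + 64*z^3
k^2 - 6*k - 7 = (k - 7)*(k + 1)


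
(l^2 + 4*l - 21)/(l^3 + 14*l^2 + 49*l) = (l - 3)/(l*(l + 7))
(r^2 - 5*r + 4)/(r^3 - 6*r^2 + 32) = (r - 1)/(r^2 - 2*r - 8)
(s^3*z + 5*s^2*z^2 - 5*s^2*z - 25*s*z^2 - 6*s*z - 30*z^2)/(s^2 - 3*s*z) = z*(s^3 + 5*s^2*z - 5*s^2 - 25*s*z - 6*s - 30*z)/(s*(s - 3*z))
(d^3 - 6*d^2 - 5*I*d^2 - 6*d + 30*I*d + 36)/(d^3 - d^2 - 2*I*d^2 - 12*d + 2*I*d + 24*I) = (d^2 - 3*d*(2 + I) + 18*I)/(d^2 - d - 12)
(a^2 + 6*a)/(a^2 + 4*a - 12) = a/(a - 2)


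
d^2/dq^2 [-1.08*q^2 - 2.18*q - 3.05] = -2.16000000000000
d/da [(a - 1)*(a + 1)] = 2*a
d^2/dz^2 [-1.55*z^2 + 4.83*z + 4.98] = -3.10000000000000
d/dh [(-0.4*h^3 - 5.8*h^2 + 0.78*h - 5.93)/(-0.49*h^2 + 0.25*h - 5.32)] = (0.196*h^4 - 0.2*h^3 + 5.3162*h^2 + 55.9006*h - 2.6671)/(0.2401*h^4 - 0.245*h^3 + 5.2761*h^2 - 2.66*h + 28.3024)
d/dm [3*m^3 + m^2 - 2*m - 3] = 9*m^2 + 2*m - 2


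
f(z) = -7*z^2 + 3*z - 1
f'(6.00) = -81.00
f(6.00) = -235.00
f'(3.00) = -39.00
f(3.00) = -55.00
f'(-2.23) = 34.22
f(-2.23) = -42.50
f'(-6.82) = 98.48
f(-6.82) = -347.05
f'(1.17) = -13.38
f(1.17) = -7.07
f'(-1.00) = 17.00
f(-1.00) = -11.00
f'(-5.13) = 74.82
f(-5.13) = -200.61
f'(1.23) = -14.22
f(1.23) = -7.90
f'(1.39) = -16.46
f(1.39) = -10.35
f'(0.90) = -9.60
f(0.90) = -3.97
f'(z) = 3 - 14*z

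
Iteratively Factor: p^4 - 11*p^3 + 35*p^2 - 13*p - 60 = (p + 1)*(p^3 - 12*p^2 + 47*p - 60) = (p - 5)*(p + 1)*(p^2 - 7*p + 12) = (p - 5)*(p - 4)*(p + 1)*(p - 3)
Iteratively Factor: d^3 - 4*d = (d + 2)*(d^2 - 2*d) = (d - 2)*(d + 2)*(d)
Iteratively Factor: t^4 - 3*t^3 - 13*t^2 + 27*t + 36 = (t - 3)*(t^3 - 13*t - 12) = (t - 3)*(t + 1)*(t^2 - t - 12) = (t - 3)*(t + 1)*(t + 3)*(t - 4)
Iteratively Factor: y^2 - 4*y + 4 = (y - 2)*(y - 2)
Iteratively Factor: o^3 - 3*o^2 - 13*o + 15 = (o + 3)*(o^2 - 6*o + 5) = (o - 1)*(o + 3)*(o - 5)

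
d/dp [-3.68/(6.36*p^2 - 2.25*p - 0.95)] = (46.8096*p - 8.28)/(-6.36*p^2 + 2.25*p + 0.95)^2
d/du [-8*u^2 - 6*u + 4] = -16*u - 6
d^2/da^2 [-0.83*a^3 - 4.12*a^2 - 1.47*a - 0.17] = -4.98*a - 8.24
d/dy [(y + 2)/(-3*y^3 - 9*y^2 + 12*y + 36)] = (2*y + 1)/(3*(y^4 + 2*y^3 - 11*y^2 - 12*y + 36))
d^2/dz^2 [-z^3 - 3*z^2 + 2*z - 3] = -6*z - 6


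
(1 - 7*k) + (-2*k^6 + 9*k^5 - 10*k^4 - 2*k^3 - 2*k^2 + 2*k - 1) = -2*k^6 + 9*k^5 - 10*k^4 - 2*k^3 - 2*k^2 - 5*k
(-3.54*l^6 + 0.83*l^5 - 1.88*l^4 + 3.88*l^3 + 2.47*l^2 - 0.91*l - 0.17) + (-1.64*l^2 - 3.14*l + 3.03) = -3.54*l^6 + 0.83*l^5 - 1.88*l^4 + 3.88*l^3 + 0.83*l^2 - 4.05*l + 2.86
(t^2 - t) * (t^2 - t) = t^4 - 2*t^3 + t^2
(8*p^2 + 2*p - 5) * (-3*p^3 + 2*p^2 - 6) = -24*p^5 + 10*p^4 + 19*p^3 - 58*p^2 - 12*p + 30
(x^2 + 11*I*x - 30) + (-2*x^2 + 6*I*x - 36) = -x^2 + 17*I*x - 66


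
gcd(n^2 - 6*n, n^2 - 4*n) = n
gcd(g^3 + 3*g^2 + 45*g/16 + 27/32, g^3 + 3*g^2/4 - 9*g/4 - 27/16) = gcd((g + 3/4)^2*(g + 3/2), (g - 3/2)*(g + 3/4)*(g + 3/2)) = g^2 + 9*g/4 + 9/8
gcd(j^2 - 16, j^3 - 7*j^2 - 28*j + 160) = j - 4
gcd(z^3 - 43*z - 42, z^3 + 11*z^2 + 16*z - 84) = z + 6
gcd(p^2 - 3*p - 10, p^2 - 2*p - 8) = p + 2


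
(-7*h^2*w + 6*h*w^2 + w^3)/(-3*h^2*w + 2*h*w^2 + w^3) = (7*h + w)/(3*h + w)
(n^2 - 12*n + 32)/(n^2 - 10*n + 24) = (n - 8)/(n - 6)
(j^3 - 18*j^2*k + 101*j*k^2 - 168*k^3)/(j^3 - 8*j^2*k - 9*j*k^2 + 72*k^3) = (j - 7*k)/(j + 3*k)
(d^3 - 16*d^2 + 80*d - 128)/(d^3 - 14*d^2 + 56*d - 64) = (d - 4)/(d - 2)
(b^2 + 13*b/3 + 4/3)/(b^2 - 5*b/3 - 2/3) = (b + 4)/(b - 2)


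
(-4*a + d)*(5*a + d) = -20*a^2 + a*d + d^2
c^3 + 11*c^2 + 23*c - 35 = (c - 1)*(c + 5)*(c + 7)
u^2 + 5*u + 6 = (u + 2)*(u + 3)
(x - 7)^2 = x^2 - 14*x + 49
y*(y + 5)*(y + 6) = y^3 + 11*y^2 + 30*y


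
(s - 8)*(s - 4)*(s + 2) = s^3 - 10*s^2 + 8*s + 64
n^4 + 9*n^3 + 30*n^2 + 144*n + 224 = (n + 2)*(n + 7)*(n - 4*I)*(n + 4*I)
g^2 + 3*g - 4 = (g - 1)*(g + 4)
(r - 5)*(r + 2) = r^2 - 3*r - 10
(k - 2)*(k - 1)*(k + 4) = k^3 + k^2 - 10*k + 8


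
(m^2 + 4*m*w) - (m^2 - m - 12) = 4*m*w + m + 12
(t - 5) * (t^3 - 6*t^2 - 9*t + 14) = t^4 - 11*t^3 + 21*t^2 + 59*t - 70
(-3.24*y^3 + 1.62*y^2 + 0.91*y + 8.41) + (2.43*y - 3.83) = -3.24*y^3 + 1.62*y^2 + 3.34*y + 4.58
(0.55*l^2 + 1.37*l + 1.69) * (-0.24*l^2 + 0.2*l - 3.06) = -0.132*l^4 - 0.2188*l^3 - 1.8146*l^2 - 3.8542*l - 5.1714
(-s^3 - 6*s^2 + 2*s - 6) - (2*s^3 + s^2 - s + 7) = -3*s^3 - 7*s^2 + 3*s - 13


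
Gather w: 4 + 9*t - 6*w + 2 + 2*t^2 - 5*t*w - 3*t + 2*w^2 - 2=2*t^2 + 6*t + 2*w^2 + w*(-5*t - 6) + 4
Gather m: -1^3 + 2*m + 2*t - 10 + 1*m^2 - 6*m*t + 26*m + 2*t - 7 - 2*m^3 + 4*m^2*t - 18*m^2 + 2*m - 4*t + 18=-2*m^3 + m^2*(4*t - 17) + m*(30 - 6*t)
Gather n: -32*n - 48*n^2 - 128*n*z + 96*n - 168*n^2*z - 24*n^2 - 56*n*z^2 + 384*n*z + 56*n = n^2*(-168*z - 72) + n*(-56*z^2 + 256*z + 120)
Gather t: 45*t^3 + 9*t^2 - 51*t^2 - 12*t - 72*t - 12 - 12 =45*t^3 - 42*t^2 - 84*t - 24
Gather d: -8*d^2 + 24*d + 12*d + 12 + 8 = -8*d^2 + 36*d + 20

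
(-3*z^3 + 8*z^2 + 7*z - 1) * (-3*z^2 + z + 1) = 9*z^5 - 27*z^4 - 16*z^3 + 18*z^2 + 6*z - 1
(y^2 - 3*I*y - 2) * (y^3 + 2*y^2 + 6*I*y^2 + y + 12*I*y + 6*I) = y^5 + 2*y^4 + 3*I*y^4 + 17*y^3 + 6*I*y^3 + 32*y^2 - 9*I*y^2 + 16*y - 24*I*y - 12*I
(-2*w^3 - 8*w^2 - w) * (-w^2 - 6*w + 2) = 2*w^5 + 20*w^4 + 45*w^3 - 10*w^2 - 2*w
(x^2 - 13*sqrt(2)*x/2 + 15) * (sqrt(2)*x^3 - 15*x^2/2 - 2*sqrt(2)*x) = sqrt(2)*x^5 - 41*x^4/2 + 247*sqrt(2)*x^3/4 - 173*x^2/2 - 30*sqrt(2)*x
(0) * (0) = 0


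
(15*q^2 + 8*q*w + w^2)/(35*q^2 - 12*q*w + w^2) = (15*q^2 + 8*q*w + w^2)/(35*q^2 - 12*q*w + w^2)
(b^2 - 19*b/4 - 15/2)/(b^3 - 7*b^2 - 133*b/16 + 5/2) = 4*(b - 6)/(4*b^2 - 33*b + 8)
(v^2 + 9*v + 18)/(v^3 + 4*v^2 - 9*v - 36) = (v + 6)/(v^2 + v - 12)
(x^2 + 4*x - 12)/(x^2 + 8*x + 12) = (x - 2)/(x + 2)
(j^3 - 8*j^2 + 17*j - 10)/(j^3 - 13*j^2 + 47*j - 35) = (j - 2)/(j - 7)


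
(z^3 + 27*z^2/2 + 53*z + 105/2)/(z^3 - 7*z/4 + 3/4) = 2*(z^2 + 12*z + 35)/(2*z^2 - 3*z + 1)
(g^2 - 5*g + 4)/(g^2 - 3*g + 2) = (g - 4)/(g - 2)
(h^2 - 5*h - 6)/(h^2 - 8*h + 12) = (h + 1)/(h - 2)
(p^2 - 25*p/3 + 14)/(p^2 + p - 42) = (p - 7/3)/(p + 7)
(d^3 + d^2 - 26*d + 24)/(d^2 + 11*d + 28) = (d^3 + d^2 - 26*d + 24)/(d^2 + 11*d + 28)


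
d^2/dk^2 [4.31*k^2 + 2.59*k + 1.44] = 8.62000000000000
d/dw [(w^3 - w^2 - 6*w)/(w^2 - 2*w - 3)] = (w^2 + 2*w + 2)/(w^2 + 2*w + 1)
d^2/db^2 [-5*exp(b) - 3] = -5*exp(b)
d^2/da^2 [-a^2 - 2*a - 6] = -2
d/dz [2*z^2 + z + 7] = 4*z + 1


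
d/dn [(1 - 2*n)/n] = -1/n^2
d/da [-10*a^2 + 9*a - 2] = 9 - 20*a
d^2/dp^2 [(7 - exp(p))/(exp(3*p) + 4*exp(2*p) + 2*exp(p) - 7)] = (-4*exp(6*p) + 51*exp(5*p) + 300*exp(4*p) + 393*exp(3*p) + 441*exp(2*p) + 798*exp(p) + 49)*exp(p)/(exp(9*p) + 12*exp(8*p) + 54*exp(7*p) + 91*exp(6*p) - 60*exp(5*p) - 372*exp(4*p) - 181*exp(3*p) + 504*exp(2*p) + 294*exp(p) - 343)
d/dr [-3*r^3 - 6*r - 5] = -9*r^2 - 6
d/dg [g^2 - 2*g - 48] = 2*g - 2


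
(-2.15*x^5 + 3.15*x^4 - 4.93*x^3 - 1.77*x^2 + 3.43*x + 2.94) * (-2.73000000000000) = 5.8695*x^5 - 8.5995*x^4 + 13.4589*x^3 + 4.8321*x^2 - 9.3639*x - 8.0262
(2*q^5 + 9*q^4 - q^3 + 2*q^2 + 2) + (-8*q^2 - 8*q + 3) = 2*q^5 + 9*q^4 - q^3 - 6*q^2 - 8*q + 5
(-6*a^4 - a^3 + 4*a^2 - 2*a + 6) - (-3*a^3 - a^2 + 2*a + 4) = -6*a^4 + 2*a^3 + 5*a^2 - 4*a + 2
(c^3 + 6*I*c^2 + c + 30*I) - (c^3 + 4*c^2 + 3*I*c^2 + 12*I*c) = -4*c^2 + 3*I*c^2 + c - 12*I*c + 30*I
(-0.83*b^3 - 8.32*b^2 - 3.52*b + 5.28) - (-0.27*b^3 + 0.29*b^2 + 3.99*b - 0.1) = -0.56*b^3 - 8.61*b^2 - 7.51*b + 5.38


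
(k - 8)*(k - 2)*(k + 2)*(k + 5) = k^4 - 3*k^3 - 44*k^2 + 12*k + 160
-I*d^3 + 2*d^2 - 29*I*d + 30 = (d - 5*I)*(d + 6*I)*(-I*d + 1)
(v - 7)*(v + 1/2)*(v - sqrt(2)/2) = v^3 - 13*v^2/2 - sqrt(2)*v^2/2 - 7*v/2 + 13*sqrt(2)*v/4 + 7*sqrt(2)/4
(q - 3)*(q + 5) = q^2 + 2*q - 15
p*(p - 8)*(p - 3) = p^3 - 11*p^2 + 24*p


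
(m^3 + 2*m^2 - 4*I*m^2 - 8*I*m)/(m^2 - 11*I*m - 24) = m*(-m^2 - 2*m + 4*I*m + 8*I)/(-m^2 + 11*I*m + 24)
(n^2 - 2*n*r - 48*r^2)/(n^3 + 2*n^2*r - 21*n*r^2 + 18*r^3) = (n - 8*r)/(n^2 - 4*n*r + 3*r^2)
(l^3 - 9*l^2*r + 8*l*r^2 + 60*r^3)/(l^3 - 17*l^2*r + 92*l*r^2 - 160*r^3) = (l^2 - 4*l*r - 12*r^2)/(l^2 - 12*l*r + 32*r^2)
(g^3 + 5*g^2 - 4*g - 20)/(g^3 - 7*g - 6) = (g^2 + 3*g - 10)/(g^2 - 2*g - 3)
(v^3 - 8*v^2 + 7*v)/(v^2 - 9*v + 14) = v*(v - 1)/(v - 2)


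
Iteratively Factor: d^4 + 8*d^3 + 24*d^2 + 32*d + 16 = (d + 2)*(d^3 + 6*d^2 + 12*d + 8) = (d + 2)^2*(d^2 + 4*d + 4) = (d + 2)^3*(d + 2)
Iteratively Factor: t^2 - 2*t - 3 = (t + 1)*(t - 3)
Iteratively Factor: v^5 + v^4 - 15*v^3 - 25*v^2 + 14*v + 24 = (v + 2)*(v^4 - v^3 - 13*v^2 + v + 12) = (v - 1)*(v + 2)*(v^3 - 13*v - 12) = (v - 1)*(v + 2)*(v + 3)*(v^2 - 3*v - 4) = (v - 4)*(v - 1)*(v + 2)*(v + 3)*(v + 1)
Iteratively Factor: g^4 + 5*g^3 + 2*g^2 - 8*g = (g + 4)*(g^3 + g^2 - 2*g) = (g + 2)*(g + 4)*(g^2 - g) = (g - 1)*(g + 2)*(g + 4)*(g)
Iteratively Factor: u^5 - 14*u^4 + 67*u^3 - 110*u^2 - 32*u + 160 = (u - 5)*(u^4 - 9*u^3 + 22*u^2 - 32) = (u - 5)*(u - 2)*(u^3 - 7*u^2 + 8*u + 16) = (u - 5)*(u - 2)*(u + 1)*(u^2 - 8*u + 16) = (u - 5)*(u - 4)*(u - 2)*(u + 1)*(u - 4)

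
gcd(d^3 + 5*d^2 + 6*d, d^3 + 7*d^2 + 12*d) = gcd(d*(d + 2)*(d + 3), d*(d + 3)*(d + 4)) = d^2 + 3*d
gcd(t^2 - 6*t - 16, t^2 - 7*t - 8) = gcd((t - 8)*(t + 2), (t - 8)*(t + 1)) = t - 8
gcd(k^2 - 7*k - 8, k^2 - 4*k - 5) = k + 1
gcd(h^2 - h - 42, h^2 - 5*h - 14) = h - 7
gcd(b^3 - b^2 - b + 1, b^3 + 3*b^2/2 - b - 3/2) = b^2 - 1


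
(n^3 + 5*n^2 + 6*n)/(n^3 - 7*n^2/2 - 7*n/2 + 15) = 2*n*(n + 3)/(2*n^2 - 11*n + 15)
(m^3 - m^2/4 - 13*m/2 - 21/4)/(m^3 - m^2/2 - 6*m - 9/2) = (4*m + 7)/(2*(2*m + 3))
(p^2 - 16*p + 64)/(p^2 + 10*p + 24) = (p^2 - 16*p + 64)/(p^2 + 10*p + 24)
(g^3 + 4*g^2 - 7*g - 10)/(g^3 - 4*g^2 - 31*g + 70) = (g + 1)/(g - 7)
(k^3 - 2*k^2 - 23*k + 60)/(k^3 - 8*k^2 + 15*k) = (k^2 + k - 20)/(k*(k - 5))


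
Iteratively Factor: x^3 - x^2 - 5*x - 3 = (x + 1)*(x^2 - 2*x - 3) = (x - 3)*(x + 1)*(x + 1)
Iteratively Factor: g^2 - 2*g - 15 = (g - 5)*(g + 3)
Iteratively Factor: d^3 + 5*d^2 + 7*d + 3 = (d + 1)*(d^2 + 4*d + 3) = (d + 1)*(d + 3)*(d + 1)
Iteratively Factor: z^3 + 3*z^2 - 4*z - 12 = (z + 2)*(z^2 + z - 6) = (z - 2)*(z + 2)*(z + 3)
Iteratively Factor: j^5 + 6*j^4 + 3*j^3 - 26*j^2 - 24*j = (j + 4)*(j^4 + 2*j^3 - 5*j^2 - 6*j) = (j - 2)*(j + 4)*(j^3 + 4*j^2 + 3*j) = (j - 2)*(j + 3)*(j + 4)*(j^2 + j) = (j - 2)*(j + 1)*(j + 3)*(j + 4)*(j)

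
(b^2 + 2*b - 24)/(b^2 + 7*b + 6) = (b - 4)/(b + 1)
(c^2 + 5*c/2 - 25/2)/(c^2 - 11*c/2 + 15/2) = (c + 5)/(c - 3)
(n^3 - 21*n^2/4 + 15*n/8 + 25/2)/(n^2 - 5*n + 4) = (8*n^2 - 10*n - 25)/(8*(n - 1))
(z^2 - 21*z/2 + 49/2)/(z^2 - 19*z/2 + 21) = (z - 7)/(z - 6)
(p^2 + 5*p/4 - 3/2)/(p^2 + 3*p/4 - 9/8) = 2*(p + 2)/(2*p + 3)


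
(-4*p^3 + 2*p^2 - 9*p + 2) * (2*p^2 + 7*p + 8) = -8*p^5 - 24*p^4 - 36*p^3 - 43*p^2 - 58*p + 16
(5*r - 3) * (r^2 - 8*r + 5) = 5*r^3 - 43*r^2 + 49*r - 15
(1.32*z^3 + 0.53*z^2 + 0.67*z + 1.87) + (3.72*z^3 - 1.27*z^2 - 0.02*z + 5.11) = 5.04*z^3 - 0.74*z^2 + 0.65*z + 6.98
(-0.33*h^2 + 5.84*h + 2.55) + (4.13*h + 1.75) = -0.33*h^2 + 9.97*h + 4.3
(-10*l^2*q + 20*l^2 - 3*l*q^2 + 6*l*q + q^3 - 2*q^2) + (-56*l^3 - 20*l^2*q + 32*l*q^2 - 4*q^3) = -56*l^3 - 30*l^2*q + 20*l^2 + 29*l*q^2 + 6*l*q - 3*q^3 - 2*q^2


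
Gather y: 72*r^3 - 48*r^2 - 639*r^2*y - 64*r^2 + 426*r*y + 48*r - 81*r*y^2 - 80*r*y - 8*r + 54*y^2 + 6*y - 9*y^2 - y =72*r^3 - 112*r^2 + 40*r + y^2*(45 - 81*r) + y*(-639*r^2 + 346*r + 5)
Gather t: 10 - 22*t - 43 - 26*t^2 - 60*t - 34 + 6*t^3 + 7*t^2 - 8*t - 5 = 6*t^3 - 19*t^2 - 90*t - 72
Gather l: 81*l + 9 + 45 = 81*l + 54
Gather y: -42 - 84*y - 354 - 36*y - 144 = -120*y - 540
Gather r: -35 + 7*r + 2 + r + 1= 8*r - 32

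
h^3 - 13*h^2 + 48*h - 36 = (h - 6)^2*(h - 1)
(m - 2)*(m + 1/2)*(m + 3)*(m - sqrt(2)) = m^4 - sqrt(2)*m^3 + 3*m^3/2 - 11*m^2/2 - 3*sqrt(2)*m^2/2 - 3*m + 11*sqrt(2)*m/2 + 3*sqrt(2)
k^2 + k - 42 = (k - 6)*(k + 7)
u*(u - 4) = u^2 - 4*u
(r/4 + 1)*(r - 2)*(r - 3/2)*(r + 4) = r^4/4 + 9*r^3/8 - 9*r^2/4 - 8*r + 12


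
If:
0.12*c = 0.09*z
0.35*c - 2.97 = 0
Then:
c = 8.49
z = 11.31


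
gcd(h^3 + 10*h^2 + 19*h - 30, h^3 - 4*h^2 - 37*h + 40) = h^2 + 4*h - 5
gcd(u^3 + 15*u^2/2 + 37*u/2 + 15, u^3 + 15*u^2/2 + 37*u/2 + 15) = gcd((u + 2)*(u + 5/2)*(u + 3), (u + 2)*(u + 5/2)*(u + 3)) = u^3 + 15*u^2/2 + 37*u/2 + 15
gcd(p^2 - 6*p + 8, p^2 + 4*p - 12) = p - 2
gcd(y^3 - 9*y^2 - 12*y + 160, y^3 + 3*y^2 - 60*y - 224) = y^2 - 4*y - 32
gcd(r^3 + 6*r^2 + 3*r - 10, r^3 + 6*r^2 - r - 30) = r + 5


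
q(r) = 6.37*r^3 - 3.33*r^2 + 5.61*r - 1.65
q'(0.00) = 5.61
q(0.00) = -1.65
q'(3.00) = 157.62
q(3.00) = 157.20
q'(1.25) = 27.14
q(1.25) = 12.60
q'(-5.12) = 540.67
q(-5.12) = -972.63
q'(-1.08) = 35.09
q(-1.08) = -19.62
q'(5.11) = 470.58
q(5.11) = 790.03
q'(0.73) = 10.93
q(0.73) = 3.15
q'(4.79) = 412.17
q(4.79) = 648.90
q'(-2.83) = 177.51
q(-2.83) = -188.57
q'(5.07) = 463.06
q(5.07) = 771.36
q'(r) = 19.11*r^2 - 6.66*r + 5.61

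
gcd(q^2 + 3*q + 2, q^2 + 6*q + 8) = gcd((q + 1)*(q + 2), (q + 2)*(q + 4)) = q + 2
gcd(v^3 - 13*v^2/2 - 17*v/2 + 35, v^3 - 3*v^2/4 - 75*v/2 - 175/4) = v - 7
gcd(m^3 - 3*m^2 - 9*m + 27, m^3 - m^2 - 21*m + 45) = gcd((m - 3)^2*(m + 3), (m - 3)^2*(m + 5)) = m^2 - 6*m + 9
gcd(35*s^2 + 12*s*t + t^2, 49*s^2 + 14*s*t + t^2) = 7*s + t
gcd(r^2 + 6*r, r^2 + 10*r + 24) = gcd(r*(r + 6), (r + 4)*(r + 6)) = r + 6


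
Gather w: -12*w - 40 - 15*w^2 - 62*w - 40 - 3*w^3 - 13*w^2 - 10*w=-3*w^3 - 28*w^2 - 84*w - 80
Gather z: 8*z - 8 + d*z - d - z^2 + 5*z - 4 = -d - z^2 + z*(d + 13) - 12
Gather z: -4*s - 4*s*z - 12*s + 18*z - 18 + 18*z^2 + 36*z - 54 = -16*s + 18*z^2 + z*(54 - 4*s) - 72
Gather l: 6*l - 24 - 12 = 6*l - 36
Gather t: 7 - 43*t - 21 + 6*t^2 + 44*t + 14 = 6*t^2 + t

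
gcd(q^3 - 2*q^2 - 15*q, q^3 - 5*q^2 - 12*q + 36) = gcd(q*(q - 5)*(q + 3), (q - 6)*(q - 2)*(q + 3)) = q + 3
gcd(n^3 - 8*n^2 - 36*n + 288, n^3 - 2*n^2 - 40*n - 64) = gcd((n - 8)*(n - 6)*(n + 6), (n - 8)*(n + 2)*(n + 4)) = n - 8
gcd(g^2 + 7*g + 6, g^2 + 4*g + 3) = g + 1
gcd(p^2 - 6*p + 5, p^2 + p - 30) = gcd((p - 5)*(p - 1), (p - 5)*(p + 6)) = p - 5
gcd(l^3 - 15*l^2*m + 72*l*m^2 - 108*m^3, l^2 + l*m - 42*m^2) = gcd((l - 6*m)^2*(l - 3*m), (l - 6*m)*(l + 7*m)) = l - 6*m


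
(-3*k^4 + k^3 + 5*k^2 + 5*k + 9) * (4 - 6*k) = 18*k^5 - 18*k^4 - 26*k^3 - 10*k^2 - 34*k + 36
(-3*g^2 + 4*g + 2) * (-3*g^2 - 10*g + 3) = 9*g^4 + 18*g^3 - 55*g^2 - 8*g + 6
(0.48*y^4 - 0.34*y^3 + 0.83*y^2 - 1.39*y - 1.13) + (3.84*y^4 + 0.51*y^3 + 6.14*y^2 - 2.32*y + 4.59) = 4.32*y^4 + 0.17*y^3 + 6.97*y^2 - 3.71*y + 3.46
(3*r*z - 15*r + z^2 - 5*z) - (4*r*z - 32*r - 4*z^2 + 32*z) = -r*z + 17*r + 5*z^2 - 37*z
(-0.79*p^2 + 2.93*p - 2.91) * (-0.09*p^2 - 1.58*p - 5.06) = 0.0711*p^4 + 0.9845*p^3 - 0.370100000000001*p^2 - 10.228*p + 14.7246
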